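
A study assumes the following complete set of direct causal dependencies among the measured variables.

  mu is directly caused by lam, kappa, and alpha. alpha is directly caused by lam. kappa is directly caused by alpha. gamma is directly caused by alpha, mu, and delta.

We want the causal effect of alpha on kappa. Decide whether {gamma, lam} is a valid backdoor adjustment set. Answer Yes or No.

Backdoor paths from alpha to kappa (paths whose first edge points into alpha):
  P1: alpha <- lam -> mu <- kappa
Condition 1 (no descendant of alpha in the set): FAILS — gamma is a descendant of alpha.
Condition 2 (every backdoor path blocked by {gamma, lam}):
  P1: blocked at fork node lam ∈ conditioning set.
{gamma, lam} does not satisfy the backdoor criterion.

No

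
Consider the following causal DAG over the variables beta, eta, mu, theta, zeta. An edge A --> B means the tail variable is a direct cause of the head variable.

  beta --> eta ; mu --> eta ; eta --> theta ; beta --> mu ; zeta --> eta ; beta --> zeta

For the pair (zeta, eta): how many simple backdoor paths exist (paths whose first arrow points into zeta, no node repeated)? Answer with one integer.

2

A backdoor path from zeta to eta is any simple undirected path whose first edge points into zeta (i.e. leaves zeta via a parent).
Parents of zeta: {beta}.
Enumerating:
  P1: zeta <- beta -> mu -> eta
  P2: zeta <- beta -> eta
That exhausts the simple backdoor paths. Count: 2.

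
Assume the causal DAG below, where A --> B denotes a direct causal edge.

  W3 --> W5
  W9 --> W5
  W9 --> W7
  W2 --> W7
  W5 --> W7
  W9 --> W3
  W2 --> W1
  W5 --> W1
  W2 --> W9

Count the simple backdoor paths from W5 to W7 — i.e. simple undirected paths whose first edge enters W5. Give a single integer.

A backdoor path from W5 to W7 is any simple undirected path whose first edge points into W5 (i.e. leaves W5 via a parent).
Parents of W5: {W3, W9}.
Enumerating:
  P1: W5 <- W9 <- W2 -> W7
  P2: W5 <- W9 -> W7
  P3: W5 <- W3 <- W9 <- W2 -> W7
  P4: W5 <- W3 <- W9 -> W7
That exhausts the simple backdoor paths. Count: 4.

4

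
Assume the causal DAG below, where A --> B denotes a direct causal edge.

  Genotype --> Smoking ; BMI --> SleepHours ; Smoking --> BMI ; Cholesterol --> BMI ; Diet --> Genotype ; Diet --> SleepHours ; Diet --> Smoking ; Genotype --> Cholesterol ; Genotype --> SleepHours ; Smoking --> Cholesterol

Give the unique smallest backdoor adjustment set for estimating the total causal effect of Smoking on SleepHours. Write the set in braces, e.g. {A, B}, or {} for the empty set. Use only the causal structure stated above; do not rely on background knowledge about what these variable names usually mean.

{Diet, Genotype}

Variables eligible for adjustment (non-descendants of Smoking, excluding Smoking and SleepHours): {Diet, Genotype}.
Backdoor paths from Smoking to SleepHours:
  P1: Smoking <- Diet -> Genotype -> Cholesterol -> BMI -> SleepHours
  P2: Smoking <- Diet -> Genotype -> SleepHours
  P3: Smoking <- Diet -> SleepHours
  P4: Smoking <- Genotype <- Diet -> SleepHours
  P5: Smoking <- Genotype -> Cholesterol -> BMI -> SleepHours
  P6: Smoking <- Genotype -> SleepHours
The empty set is not sufficient: P1 (Smoking <- Diet -> Genotype -> Cholesterol -> BMI -> SleepHours) has no collider blocking it and no conditioned non-collider, so it is open.
Try {Diet, Genotype}:
  P1: blocked at fork node Diet ∈ conditioning set.
  P2: blocked at fork node Diet ∈ conditioning set.
  P3: blocked at fork node Diet ∈ conditioning set.
  P4: blocked at chain node Genotype ∈ conditioning set.
  P5: blocked at fork node Genotype ∈ conditioning set.
  P6: blocked at fork node Genotype ∈ conditioning set.
{Diet, Genotype} contains no descendant of Smoking and blocks every backdoor path.
Every element of {Diet, Genotype} is needed (dropping Diet leaves P3 open; dropping Genotype leaves P5 open), so no proper subset is valid.
Among all size-2 subsets of the eligible variables, only {Diet, Genotype} blocks every backdoor path, so it is the unique smallest valid adjustment set.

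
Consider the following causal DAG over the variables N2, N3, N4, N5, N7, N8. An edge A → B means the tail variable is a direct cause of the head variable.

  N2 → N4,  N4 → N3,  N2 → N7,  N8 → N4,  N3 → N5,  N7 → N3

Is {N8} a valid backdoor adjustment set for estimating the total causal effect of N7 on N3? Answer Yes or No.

Backdoor paths from N7 to N3 (paths whose first edge points into N7):
  P1: N7 <- N2 -> N4 -> N3
Condition 1 (no descendant of N7 in the set): holds — descendants of N7 are {N3, N5}; none are in {N8}.
Condition 2 (every backdoor path blocked by {N8}):
  P1: open — no interior node is in the conditioning set.
{N8} does not satisfy the backdoor criterion.

No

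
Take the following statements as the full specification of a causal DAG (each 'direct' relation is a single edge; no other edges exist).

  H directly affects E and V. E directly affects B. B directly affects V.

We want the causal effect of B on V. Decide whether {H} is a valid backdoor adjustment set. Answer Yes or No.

Yes

Backdoor paths from B to V (paths whose first edge points into B):
  P1: B <- E <- H -> V
Condition 1 (no descendant of B in the set): holds — descendants of B are {V}; none are in {H}.
Condition 2 (every backdoor path blocked by {H}):
  P1: blocked at fork node H ∈ conditioning set.
{H} satisfies the backdoor criterion.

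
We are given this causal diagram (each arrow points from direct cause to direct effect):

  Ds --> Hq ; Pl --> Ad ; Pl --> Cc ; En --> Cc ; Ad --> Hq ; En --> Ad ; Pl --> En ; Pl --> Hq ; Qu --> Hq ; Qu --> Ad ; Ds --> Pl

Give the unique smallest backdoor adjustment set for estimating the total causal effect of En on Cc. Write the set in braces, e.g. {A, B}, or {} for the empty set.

{Pl}

Variables eligible for adjustment (non-descendants of En, excluding En and Cc): {Ds, Pl, Qu}.
Backdoor paths from En to Cc:
  P1: En <- Pl -> Cc
The empty set is not sufficient: P1 (En <- Pl -> Cc) has no collider blocking it and no conditioned non-collider, so it is open.
Try {Pl}:
  P1: blocked at fork node Pl ∈ conditioning set.
{Pl} contains no descendant of En and blocks every backdoor path.
No other singleton works — e.g. {Ds} leaves P1 open — so {Pl} is the unique smallest valid adjustment set.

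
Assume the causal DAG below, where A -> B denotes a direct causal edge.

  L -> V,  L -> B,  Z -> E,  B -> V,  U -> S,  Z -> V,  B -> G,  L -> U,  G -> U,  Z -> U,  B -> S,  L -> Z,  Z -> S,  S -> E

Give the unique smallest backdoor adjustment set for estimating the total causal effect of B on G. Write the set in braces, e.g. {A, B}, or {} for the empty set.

{}

Variables eligible for adjustment (non-descendants of B, excluding B and G): {L, Z}.
Backdoor paths from B to G:
  P1: B <- L -> Z -> U <- G
  P2: B <- L -> Z -> S <- U <- G
  P3: B <- L -> Z -> E <- S <- U <- G
  P4: B <- L -> U <- G
  P5: B <- L -> V <- Z -> U <- G
  P6: B <- L -> V <- Z -> S <- U <- G
  P7: B <- L -> V <- Z -> E <- S <- U <- G
Each backdoor path contains an unconditioned collider, so every path is already blocked with the empty conditioning set:
  P1: blocked at collider U (neither it nor any descendant is in the conditioning set).
  P2: blocked at collider S (neither it nor any descendant is in the conditioning set).
  P3: blocked at collider E (neither it nor any descendant is in the conditioning set).
  P4: blocked at collider U (neither it nor any descendant is in the conditioning set).
  P5: blocked at collider V (neither it nor any descendant is in the conditioning set).
  P6: blocked at collider V (neither it nor any descendant is in the conditioning set).
  P7: blocked at collider V (neither it nor any descendant is in the conditioning set).
The empty set is therefore the unique smallest valid set.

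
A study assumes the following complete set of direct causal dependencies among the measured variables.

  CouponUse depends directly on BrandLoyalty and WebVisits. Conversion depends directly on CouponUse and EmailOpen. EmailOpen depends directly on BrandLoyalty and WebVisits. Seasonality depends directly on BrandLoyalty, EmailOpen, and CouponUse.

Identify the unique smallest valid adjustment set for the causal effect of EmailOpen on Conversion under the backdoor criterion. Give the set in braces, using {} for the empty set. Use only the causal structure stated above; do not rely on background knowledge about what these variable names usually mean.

Variables eligible for adjustment (non-descendants of EmailOpen, excluding EmailOpen and Conversion): {BrandLoyalty, CouponUse, WebVisits}.
Backdoor paths from EmailOpen to Conversion:
  P1: EmailOpen <- WebVisits -> CouponUse -> Conversion
  P2: EmailOpen <- BrandLoyalty -> CouponUse -> Conversion
  P3: EmailOpen <- BrandLoyalty -> Seasonality <- CouponUse -> Conversion
The empty set is not sufficient: P1 (EmailOpen <- WebVisits -> CouponUse -> Conversion) has no collider blocking it and no conditioned non-collider, so it is open.
Try {CouponUse}:
  P1: blocked at chain node CouponUse ∈ conditioning set.
  P2: blocked at chain node CouponUse ∈ conditioning set.
  P3: blocked at collider Seasonality (neither it nor any descendant is in the conditioning set).
{CouponUse} contains no descendant of EmailOpen and blocks every backdoor path.
No other singleton works — e.g. {WebVisits} leaves P2 open — so {CouponUse} is the unique smallest valid adjustment set.

{CouponUse}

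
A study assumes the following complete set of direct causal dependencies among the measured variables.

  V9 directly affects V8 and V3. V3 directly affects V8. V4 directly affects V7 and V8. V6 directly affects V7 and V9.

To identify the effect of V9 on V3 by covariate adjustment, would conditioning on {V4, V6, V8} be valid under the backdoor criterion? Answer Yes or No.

No

Backdoor paths from V9 to V3 (paths whose first edge points into V9):
  P1: V9 <- V6 -> V7 <- V4 -> V8 <- V3
Condition 1 (no descendant of V9 in the set): FAILS — V8 is a descendant of V9.
Condition 2 (every backdoor path blocked by {V4, V6, V8}):
  P1: blocked at fork node V6 ∈ conditioning set.
{V4, V6, V8} does not satisfy the backdoor criterion.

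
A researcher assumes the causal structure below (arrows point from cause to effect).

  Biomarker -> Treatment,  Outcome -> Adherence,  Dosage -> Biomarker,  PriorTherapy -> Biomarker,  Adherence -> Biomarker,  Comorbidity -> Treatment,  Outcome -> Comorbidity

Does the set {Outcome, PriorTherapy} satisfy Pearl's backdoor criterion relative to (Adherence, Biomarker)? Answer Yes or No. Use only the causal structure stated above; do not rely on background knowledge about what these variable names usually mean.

Backdoor paths from Adherence to Biomarker (paths whose first edge points into Adherence):
  P1: Adherence <- Outcome -> Comorbidity -> Treatment <- Biomarker
Condition 1 (no descendant of Adherence in the set): holds — descendants of Adherence are {Biomarker, Treatment}; none are in {Outcome, PriorTherapy}.
Condition 2 (every backdoor path blocked by {Outcome, PriorTherapy}):
  P1: blocked at fork node Outcome ∈ conditioning set.
{Outcome, PriorTherapy} satisfies the backdoor criterion.

Yes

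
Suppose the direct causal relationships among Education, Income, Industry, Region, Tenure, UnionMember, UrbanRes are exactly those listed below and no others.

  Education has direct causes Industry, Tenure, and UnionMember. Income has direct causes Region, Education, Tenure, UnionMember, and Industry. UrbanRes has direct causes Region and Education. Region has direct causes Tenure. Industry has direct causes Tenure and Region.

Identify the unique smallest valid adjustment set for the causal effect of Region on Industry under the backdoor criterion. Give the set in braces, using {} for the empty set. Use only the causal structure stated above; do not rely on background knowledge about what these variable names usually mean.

{Tenure}

Variables eligible for adjustment (non-descendants of Region, excluding Region and Industry): {Tenure, UnionMember}.
Backdoor paths from Region to Industry:
  P1: Region <- Tenure -> Industry
  P2: Region <- Tenure -> Education <- UnionMember -> Income <- Industry
  P3: Region <- Tenure -> Education <- Industry
  P4: Region <- Tenure -> Education -> Income <- Industry
  P5: Region <- Tenure -> Income <- UnionMember -> Education <- Industry
  P6: Region <- Tenure -> Income <- Industry
  P7: Region <- Tenure -> Income <- Education <- Industry
The empty set is not sufficient: P1 (Region <- Tenure -> Industry) has no collider blocking it and no conditioned non-collider, so it is open.
Try {Tenure}:
  P1: blocked at fork node Tenure ∈ conditioning set.
  P2: blocked at fork node Tenure ∈ conditioning set.
  P3: blocked at fork node Tenure ∈ conditioning set.
  P4: blocked at fork node Tenure ∈ conditioning set.
  P5: blocked at fork node Tenure ∈ conditioning set.
  P6: blocked at fork node Tenure ∈ conditioning set.
  P7: blocked at fork node Tenure ∈ conditioning set.
{Tenure} contains no descendant of Region and blocks every backdoor path.
No other singleton works — e.g. {UnionMember} leaves P1 open — so {Tenure} is the unique smallest valid adjustment set.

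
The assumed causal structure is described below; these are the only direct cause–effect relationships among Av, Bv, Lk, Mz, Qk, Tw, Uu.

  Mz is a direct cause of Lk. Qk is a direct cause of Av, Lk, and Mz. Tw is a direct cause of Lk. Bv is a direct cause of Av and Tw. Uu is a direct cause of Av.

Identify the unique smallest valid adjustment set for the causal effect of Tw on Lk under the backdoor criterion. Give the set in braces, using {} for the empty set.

{}

Variables eligible for adjustment (non-descendants of Tw, excluding Tw and Lk): {Av, Bv, Mz, Qk, Uu}.
Backdoor paths from Tw to Lk:
  P1: Tw <- Bv -> Av <- Qk -> Mz -> Lk
  P2: Tw <- Bv -> Av <- Qk -> Lk
Each backdoor path contains an unconditioned collider, so every path is already blocked with the empty conditioning set:
  P1: blocked at collider Av (neither it nor any descendant is in the conditioning set).
  P2: blocked at collider Av (neither it nor any descendant is in the conditioning set).
The empty set is therefore the unique smallest valid set.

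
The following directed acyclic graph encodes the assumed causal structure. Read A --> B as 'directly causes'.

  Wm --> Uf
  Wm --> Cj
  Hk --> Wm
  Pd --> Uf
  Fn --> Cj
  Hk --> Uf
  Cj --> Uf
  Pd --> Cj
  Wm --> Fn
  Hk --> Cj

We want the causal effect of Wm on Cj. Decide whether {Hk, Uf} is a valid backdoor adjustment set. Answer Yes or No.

Backdoor paths from Wm to Cj (paths whose first edge points into Wm):
  P1: Wm <- Hk -> Cj
  P2: Wm <- Hk -> Uf <- Pd -> Cj
  P3: Wm <- Hk -> Uf <- Cj
Condition 1 (no descendant of Wm in the set): FAILS — Uf is a descendant of Wm.
Condition 2 (every backdoor path blocked by {Hk, Uf}):
  P1: blocked at fork node Hk ∈ conditioning set.
  P2: blocked at fork node Hk ∈ conditioning set.
  P3: blocked at fork node Hk ∈ conditioning set.
{Hk, Uf} does not satisfy the backdoor criterion.

No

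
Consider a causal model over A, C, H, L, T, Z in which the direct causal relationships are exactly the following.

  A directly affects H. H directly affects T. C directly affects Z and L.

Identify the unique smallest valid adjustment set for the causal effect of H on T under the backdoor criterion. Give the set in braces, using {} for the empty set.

{}

Variables eligible for adjustment (non-descendants of H, excluding H and T): {A, C, L, Z}.
Backdoor paths from H to T:
  (none)
With no backdoor paths the empty set already satisfies the criterion, and it is trivially minimal.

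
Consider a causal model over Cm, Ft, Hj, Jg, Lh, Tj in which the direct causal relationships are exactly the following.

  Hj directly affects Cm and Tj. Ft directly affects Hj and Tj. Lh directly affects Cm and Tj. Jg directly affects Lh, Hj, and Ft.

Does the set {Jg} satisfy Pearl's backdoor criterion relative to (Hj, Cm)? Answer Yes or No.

Backdoor paths from Hj to Cm (paths whose first edge points into Hj):
  P1: Hj <- Jg -> Ft -> Tj <- Lh -> Cm
  P2: Hj <- Jg -> Lh -> Cm
  P3: Hj <- Ft <- Jg -> Lh -> Cm
  P4: Hj <- Ft -> Tj <- Lh -> Cm
Condition 1 (no descendant of Hj in the set): holds — descendants of Hj are {Cm, Tj}; none are in {Jg}.
Condition 2 (every backdoor path blocked by {Jg}):
  P1: blocked at fork node Jg ∈ conditioning set.
  P2: blocked at fork node Jg ∈ conditioning set.
  P3: blocked at fork node Jg ∈ conditioning set.
  P4: blocked at collider Tj (neither it nor any descendant is in the conditioning set).
{Jg} satisfies the backdoor criterion.

Yes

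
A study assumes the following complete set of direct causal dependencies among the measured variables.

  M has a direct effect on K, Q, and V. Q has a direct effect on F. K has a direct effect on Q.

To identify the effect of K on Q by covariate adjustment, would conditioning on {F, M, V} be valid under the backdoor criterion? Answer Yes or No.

No

Backdoor paths from K to Q (paths whose first edge points into K):
  P1: K <- M -> Q
Condition 1 (no descendant of K in the set): FAILS — F is a descendant of K.
Condition 2 (every backdoor path blocked by {F, M, V}):
  P1: blocked at fork node M ∈ conditioning set.
{F, M, V} does not satisfy the backdoor criterion.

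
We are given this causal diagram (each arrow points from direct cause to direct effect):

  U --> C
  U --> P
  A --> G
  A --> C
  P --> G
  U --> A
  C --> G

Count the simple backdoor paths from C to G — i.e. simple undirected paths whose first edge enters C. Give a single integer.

4

A backdoor path from C to G is any simple undirected path whose first edge points into C (i.e. leaves C via a parent).
Parents of C: {A, U}.
Enumerating:
  P1: C <- U -> P -> G
  P2: C <- U -> A -> G
  P3: C <- A <- U -> P -> G
  P4: C <- A -> G
That exhausts the simple backdoor paths. Count: 4.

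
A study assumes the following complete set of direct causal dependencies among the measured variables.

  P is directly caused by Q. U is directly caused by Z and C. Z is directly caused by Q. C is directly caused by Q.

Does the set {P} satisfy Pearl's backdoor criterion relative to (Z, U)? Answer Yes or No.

Backdoor paths from Z to U (paths whose first edge points into Z):
  P1: Z <- Q -> C -> U
Condition 1 (no descendant of Z in the set): holds — descendants of Z are {U}; none are in {P}.
Condition 2 (every backdoor path blocked by {P}):
  P1: open — no interior node is in the conditioning set.
{P} does not satisfy the backdoor criterion.

No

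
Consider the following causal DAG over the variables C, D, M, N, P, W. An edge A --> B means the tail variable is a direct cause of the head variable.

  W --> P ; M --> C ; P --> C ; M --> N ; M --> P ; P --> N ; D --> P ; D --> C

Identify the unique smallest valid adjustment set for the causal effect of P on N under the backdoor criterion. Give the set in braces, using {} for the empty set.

Variables eligible for adjustment (non-descendants of P, excluding P and N): {D, M, W}.
Backdoor paths from P to N:
  P1: P <- M -> N
  P2: P <- D -> C <- M -> N
The empty set is not sufficient: P1 (P <- M -> N) has no collider blocking it and no conditioned non-collider, so it is open.
Try {M}:
  P1: blocked at fork node M ∈ conditioning set.
  P2: blocked at collider C (neither it nor any descendant is in the conditioning set).
{M} contains no descendant of P and blocks every backdoor path.
No other singleton works — e.g. {W} leaves P1 open — so {M} is the unique smallest valid adjustment set.

{M}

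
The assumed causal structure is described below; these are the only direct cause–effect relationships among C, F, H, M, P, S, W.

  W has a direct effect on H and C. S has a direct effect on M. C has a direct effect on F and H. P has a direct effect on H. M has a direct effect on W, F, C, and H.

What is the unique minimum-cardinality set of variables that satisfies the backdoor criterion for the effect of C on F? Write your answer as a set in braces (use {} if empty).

Variables eligible for adjustment (non-descendants of C, excluding C and F): {M, P, S, W}.
Backdoor paths from C to F:
  P1: C <- M -> F
  P2: C <- W <- M -> F
  P3: C <- W -> H <- M -> F
The empty set is not sufficient: P1 (C <- M -> F) has no collider blocking it and no conditioned non-collider, so it is open.
Try {M}:
  P1: blocked at fork node M ∈ conditioning set.
  P2: blocked at fork node M ∈ conditioning set.
  P3: blocked at collider H (neither it nor any descendant is in the conditioning set).
{M} contains no descendant of C and blocks every backdoor path.
No other singleton works — e.g. {S} leaves P1 open — so {M} is the unique smallest valid adjustment set.

{M}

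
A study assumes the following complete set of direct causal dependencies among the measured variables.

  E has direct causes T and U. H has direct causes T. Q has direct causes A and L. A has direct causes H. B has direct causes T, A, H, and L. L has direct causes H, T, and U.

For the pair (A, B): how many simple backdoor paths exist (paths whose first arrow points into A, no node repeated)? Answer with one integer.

A backdoor path from A to B is any simple undirected path whose first edge points into A (i.e. leaves A via a parent).
Parents of A: {H}.
Enumerating:
  P1: A <- H <- T -> L -> B
  P2: A <- H <- T -> E <- U -> L -> B
  P3: A <- H <- T -> B
  P4: A <- H -> L <- T -> B
  P5: A <- H -> L <- U -> E <- T -> B
  P6: A <- H -> L -> B
  P7: A <- H -> B
That exhausts the simple backdoor paths. Count: 7.

7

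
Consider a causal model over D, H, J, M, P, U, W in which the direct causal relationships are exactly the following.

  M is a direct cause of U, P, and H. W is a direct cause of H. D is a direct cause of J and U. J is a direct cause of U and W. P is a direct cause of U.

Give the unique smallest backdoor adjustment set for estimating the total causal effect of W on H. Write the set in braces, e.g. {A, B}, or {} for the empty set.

Variables eligible for adjustment (non-descendants of W, excluding W and H): {D, J, M, P, U}.
Backdoor paths from W to H:
  P1: W <- J <- D -> U <- M -> H
  P2: W <- J <- D -> U <- P <- M -> H
  P3: W <- J -> U <- M -> H
  P4: W <- J -> U <- P <- M -> H
Each backdoor path contains an unconditioned collider, so every path is already blocked with the empty conditioning set:
  P1: blocked at collider U (neither it nor any descendant is in the conditioning set).
  P2: blocked at collider U (neither it nor any descendant is in the conditioning set).
  P3: blocked at collider U (neither it nor any descendant is in the conditioning set).
  P4: blocked at collider U (neither it nor any descendant is in the conditioning set).
The empty set is therefore the unique smallest valid set.

{}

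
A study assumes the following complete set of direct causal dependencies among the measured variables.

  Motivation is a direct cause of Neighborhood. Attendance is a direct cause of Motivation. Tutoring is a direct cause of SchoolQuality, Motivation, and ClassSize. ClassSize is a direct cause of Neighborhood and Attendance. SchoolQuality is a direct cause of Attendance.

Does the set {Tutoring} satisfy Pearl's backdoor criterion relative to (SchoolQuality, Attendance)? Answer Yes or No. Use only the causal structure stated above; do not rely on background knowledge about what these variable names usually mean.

Yes

Backdoor paths from SchoolQuality to Attendance (paths whose first edge points into SchoolQuality):
  P1: SchoolQuality <- Tutoring -> ClassSize -> Attendance
  P2: SchoolQuality <- Tutoring -> ClassSize -> Neighborhood <- Motivation <- Attendance
  P3: SchoolQuality <- Tutoring -> Motivation <- Attendance
  P4: SchoolQuality <- Tutoring -> Motivation -> Neighborhood <- ClassSize -> Attendance
Condition 1 (no descendant of SchoolQuality in the set): holds — descendants of SchoolQuality are {Attendance, Motivation, Neighborhood}; none are in {Tutoring}.
Condition 2 (every backdoor path blocked by {Tutoring}):
  P1: blocked at fork node Tutoring ∈ conditioning set.
  P2: blocked at fork node Tutoring ∈ conditioning set.
  P3: blocked at fork node Tutoring ∈ conditioning set.
  P4: blocked at fork node Tutoring ∈ conditioning set.
{Tutoring} satisfies the backdoor criterion.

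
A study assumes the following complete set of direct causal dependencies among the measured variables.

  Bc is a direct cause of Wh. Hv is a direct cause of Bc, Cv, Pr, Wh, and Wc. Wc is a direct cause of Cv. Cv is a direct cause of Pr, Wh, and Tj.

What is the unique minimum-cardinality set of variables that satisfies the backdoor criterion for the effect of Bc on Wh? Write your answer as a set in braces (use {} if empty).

{Hv}

Variables eligible for adjustment (non-descendants of Bc, excluding Bc and Wh): {Cv, Hv, Pr, Tj, Wc}.
Backdoor paths from Bc to Wh:
  P1: Bc <- Hv -> Wc -> Cv -> Wh
  P2: Bc <- Hv -> Cv -> Wh
  P3: Bc <- Hv -> Pr <- Cv -> Wh
  P4: Bc <- Hv -> Wh
The empty set is not sufficient: P1 (Bc <- Hv -> Wc -> Cv -> Wh) has no collider blocking it and no conditioned non-collider, so it is open.
Try {Hv}:
  P1: blocked at fork node Hv ∈ conditioning set.
  P2: blocked at fork node Hv ∈ conditioning set.
  P3: blocked at fork node Hv ∈ conditioning set.
  P4: blocked at fork node Hv ∈ conditioning set.
{Hv} contains no descendant of Bc and blocks every backdoor path.
No other singleton works — e.g. {Wc} leaves P2 open — so {Hv} is the unique smallest valid adjustment set.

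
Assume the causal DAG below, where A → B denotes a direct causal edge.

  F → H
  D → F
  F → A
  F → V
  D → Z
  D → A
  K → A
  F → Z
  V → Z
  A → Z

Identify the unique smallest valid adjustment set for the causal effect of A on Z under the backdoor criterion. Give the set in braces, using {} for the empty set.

{D, F}

Variables eligible for adjustment (non-descendants of A, excluding A and Z): {D, F, H, K, V}.
Backdoor paths from A to Z:
  P1: A <- D -> F -> V -> Z
  P2: A <- D -> F -> Z
  P3: A <- D -> Z
  P4: A <- F <- D -> Z
  P5: A <- F -> V -> Z
  P6: A <- F -> Z
The empty set is not sufficient: P1 (A <- D -> F -> V -> Z) has no collider blocking it and no conditioned non-collider, so it is open.
Try {D, F}:
  P1: blocked at fork node D ∈ conditioning set.
  P2: blocked at fork node D ∈ conditioning set.
  P3: blocked at fork node D ∈ conditioning set.
  P4: blocked at chain node F ∈ conditioning set.
  P5: blocked at fork node F ∈ conditioning set.
  P6: blocked at fork node F ∈ conditioning set.
{D, F} contains no descendant of A and blocks every backdoor path.
Every element of {D, F} is needed (dropping D leaves P3 open; dropping F leaves P5 open), so no proper subset is valid.
Among all size-2 subsets of the eligible variables, only {D, F} blocks every backdoor path, so it is the unique smallest valid adjustment set.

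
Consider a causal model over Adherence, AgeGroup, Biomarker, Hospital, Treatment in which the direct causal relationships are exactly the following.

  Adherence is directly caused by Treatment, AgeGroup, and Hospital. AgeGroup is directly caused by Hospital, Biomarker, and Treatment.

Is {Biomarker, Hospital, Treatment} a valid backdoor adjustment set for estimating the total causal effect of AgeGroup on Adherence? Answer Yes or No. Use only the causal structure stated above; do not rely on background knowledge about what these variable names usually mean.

Yes

Backdoor paths from AgeGroup to Adherence (paths whose first edge points into AgeGroup):
  P1: AgeGroup <- Treatment -> Adherence
  P2: AgeGroup <- Hospital -> Adherence
Condition 1 (no descendant of AgeGroup in the set): holds — descendants of AgeGroup are {Adherence}; none are in {Biomarker, Hospital, Treatment}.
Condition 2 (every backdoor path blocked by {Biomarker, Hospital, Treatment}):
  P1: blocked at fork node Treatment ∈ conditioning set.
  P2: blocked at fork node Hospital ∈ conditioning set.
{Biomarker, Hospital, Treatment} satisfies the backdoor criterion.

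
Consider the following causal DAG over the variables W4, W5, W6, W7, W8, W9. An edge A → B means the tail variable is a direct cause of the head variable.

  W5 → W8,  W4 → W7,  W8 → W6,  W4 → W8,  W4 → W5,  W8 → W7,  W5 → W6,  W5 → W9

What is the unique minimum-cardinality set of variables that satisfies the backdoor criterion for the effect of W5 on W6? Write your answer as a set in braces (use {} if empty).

{W4}

Variables eligible for adjustment (non-descendants of W5, excluding W5 and W6): {W4}.
Backdoor paths from W5 to W6:
  P1: W5 <- W4 -> W8 -> W6
  P2: W5 <- W4 -> W7 <- W8 -> W6
The empty set is not sufficient: P1 (W5 <- W4 -> W8 -> W6) has no collider blocking it and no conditioned non-collider, so it is open.
Try {W4}:
  P1: blocked at fork node W4 ∈ conditioning set.
  P2: blocked at fork node W4 ∈ conditioning set.
{W4} contains no descendant of W5 and blocks every backdoor path.
{W4} is the unique smallest valid adjustment set.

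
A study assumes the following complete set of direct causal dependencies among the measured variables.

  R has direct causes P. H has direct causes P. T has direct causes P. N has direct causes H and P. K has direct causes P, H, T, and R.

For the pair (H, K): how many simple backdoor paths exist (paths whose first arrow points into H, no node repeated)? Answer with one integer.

3

A backdoor path from H to K is any simple undirected path whose first edge points into H (i.e. leaves H via a parent).
Parents of H: {P}.
Enumerating:
  P1: H <- P -> R -> K
  P2: H <- P -> T -> K
  P3: H <- P -> K
That exhausts the simple backdoor paths. Count: 3.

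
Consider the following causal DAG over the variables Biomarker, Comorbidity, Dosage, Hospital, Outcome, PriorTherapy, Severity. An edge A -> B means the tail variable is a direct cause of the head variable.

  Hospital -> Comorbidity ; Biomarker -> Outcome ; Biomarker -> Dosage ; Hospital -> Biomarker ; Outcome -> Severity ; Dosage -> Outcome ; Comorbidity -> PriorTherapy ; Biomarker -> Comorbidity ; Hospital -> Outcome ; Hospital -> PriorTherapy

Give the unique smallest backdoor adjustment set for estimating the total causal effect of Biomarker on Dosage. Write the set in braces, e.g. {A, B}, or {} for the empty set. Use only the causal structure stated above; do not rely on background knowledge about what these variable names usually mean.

{}

Variables eligible for adjustment (non-descendants of Biomarker, excluding Biomarker and Dosage): {Hospital}.
Backdoor paths from Biomarker to Dosage:
  P1: Biomarker <- Hospital -> Outcome <- Dosage
Each backdoor path contains an unconditioned collider, so every path is already blocked with the empty conditioning set:
  P1: blocked at collider Outcome (neither it nor any descendant is in the conditioning set).
The empty set is therefore the unique smallest valid set.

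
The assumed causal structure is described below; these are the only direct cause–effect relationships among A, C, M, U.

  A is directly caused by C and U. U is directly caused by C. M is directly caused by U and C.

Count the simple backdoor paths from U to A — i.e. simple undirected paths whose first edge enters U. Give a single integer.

1

A backdoor path from U to A is any simple undirected path whose first edge points into U (i.e. leaves U via a parent).
Parents of U: {C}.
Enumerating:
  P1: U <- C -> A
That exhausts the simple backdoor paths. Count: 1.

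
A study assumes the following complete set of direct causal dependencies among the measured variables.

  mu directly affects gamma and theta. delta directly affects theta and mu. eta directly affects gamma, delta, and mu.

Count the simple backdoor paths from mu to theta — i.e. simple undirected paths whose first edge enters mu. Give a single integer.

A backdoor path from mu to theta is any simple undirected path whose first edge points into mu (i.e. leaves mu via a parent).
Parents of mu: {delta, eta}.
Enumerating:
  P1: mu <- eta -> delta -> theta
  P2: mu <- delta -> theta
That exhausts the simple backdoor paths. Count: 2.

2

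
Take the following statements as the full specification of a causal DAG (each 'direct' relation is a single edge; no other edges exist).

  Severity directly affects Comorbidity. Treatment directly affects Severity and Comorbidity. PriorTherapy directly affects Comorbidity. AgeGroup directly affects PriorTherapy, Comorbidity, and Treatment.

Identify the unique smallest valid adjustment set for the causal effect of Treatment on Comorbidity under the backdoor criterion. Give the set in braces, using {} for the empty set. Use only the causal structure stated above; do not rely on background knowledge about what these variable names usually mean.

Variables eligible for adjustment (non-descendants of Treatment, excluding Treatment and Comorbidity): {AgeGroup, PriorTherapy}.
Backdoor paths from Treatment to Comorbidity:
  P1: Treatment <- AgeGroup -> PriorTherapy -> Comorbidity
  P2: Treatment <- AgeGroup -> Comorbidity
The empty set is not sufficient: P1 (Treatment <- AgeGroup -> PriorTherapy -> Comorbidity) has no collider blocking it and no conditioned non-collider, so it is open.
Try {AgeGroup}:
  P1: blocked at fork node AgeGroup ∈ conditioning set.
  P2: blocked at fork node AgeGroup ∈ conditioning set.
{AgeGroup} contains no descendant of Treatment and blocks every backdoor path.
No other singleton works — e.g. {PriorTherapy} leaves P2 open — so {AgeGroup} is the unique smallest valid adjustment set.

{AgeGroup}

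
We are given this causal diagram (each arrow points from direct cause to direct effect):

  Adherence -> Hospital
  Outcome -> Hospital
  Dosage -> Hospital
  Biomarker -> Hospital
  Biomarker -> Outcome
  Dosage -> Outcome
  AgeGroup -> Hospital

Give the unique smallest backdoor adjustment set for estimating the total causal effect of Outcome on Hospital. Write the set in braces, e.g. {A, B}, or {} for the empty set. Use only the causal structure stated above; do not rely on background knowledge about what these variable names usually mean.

Variables eligible for adjustment (non-descendants of Outcome, excluding Outcome and Hospital): {Adherence, AgeGroup, Biomarker, Dosage}.
Backdoor paths from Outcome to Hospital:
  P1: Outcome <- Biomarker -> Hospital
  P2: Outcome <- Dosage -> Hospital
The empty set is not sufficient: P1 (Outcome <- Biomarker -> Hospital) has no collider blocking it and no conditioned non-collider, so it is open.
Try {Biomarker, Dosage}:
  P1: blocked at fork node Biomarker ∈ conditioning set.
  P2: blocked at fork node Dosage ∈ conditioning set.
{Biomarker, Dosage} contains no descendant of Outcome and blocks every backdoor path.
Every element of {Biomarker, Dosage} is needed (dropping Biomarker leaves P1 open; dropping Dosage leaves P2 open), so no proper subset is valid.
Among all size-2 subsets of the eligible variables, only {Biomarker, Dosage} blocks every backdoor path, so it is the unique smallest valid adjustment set.

{Biomarker, Dosage}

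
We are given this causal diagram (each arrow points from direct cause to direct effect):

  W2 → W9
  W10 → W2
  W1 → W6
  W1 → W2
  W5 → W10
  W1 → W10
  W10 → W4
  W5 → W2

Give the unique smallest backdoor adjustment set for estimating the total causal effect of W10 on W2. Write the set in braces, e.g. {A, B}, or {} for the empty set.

Variables eligible for adjustment (non-descendants of W10, excluding W10 and W2): {W1, W5, W6}.
Backdoor paths from W10 to W2:
  P1: W10 <- W5 -> W2
  P2: W10 <- W1 -> W2
The empty set is not sufficient: P1 (W10 <- W5 -> W2) has no collider blocking it and no conditioned non-collider, so it is open.
Try {W1, W5}:
  P1: blocked at fork node W5 ∈ conditioning set.
  P2: blocked at fork node W1 ∈ conditioning set.
{W1, W5} contains no descendant of W10 and blocks every backdoor path.
Every element of {W1, W5} is needed (dropping W1 leaves P2 open; dropping W5 leaves P1 open), so no proper subset is valid.
Among all size-2 subsets of the eligible variables, only {W1, W5} blocks every backdoor path, so it is the unique smallest valid adjustment set.

{W1, W5}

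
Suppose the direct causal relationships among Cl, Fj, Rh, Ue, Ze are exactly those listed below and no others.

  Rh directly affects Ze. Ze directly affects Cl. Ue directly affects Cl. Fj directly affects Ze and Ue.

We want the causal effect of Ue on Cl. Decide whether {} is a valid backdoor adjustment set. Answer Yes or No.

No

Backdoor paths from Ue to Cl (paths whose first edge points into Ue):
  P1: Ue <- Fj -> Ze -> Cl
Condition 1 (no descendant of Ue in the set): holds — descendants of Ue are {Cl}; none are in {}.
Condition 2 (every backdoor path blocked by {}):
  P1: open — no interior node is in the conditioning set.
{} does not satisfy the backdoor criterion.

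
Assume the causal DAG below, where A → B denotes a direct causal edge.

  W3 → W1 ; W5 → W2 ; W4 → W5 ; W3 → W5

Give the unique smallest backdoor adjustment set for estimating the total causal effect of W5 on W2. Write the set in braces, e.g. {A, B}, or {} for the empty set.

Variables eligible for adjustment (non-descendants of W5, excluding W5 and W2): {W1, W3, W4}.
Backdoor paths from W5 to W2:
  (none)
With no backdoor paths the empty set already satisfies the criterion, and it is trivially minimal.

{}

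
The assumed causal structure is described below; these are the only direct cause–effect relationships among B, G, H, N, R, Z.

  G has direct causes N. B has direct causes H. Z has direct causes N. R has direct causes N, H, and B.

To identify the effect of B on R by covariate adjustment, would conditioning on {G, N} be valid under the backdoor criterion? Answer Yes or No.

No

Backdoor paths from B to R (paths whose first edge points into B):
  P1: B <- H -> R
Condition 1 (no descendant of B in the set): holds — descendants of B are {R}; none are in {G, N}.
Condition 2 (every backdoor path blocked by {G, N}):
  P1: open — no interior node is in the conditioning set.
{G, N} does not satisfy the backdoor criterion.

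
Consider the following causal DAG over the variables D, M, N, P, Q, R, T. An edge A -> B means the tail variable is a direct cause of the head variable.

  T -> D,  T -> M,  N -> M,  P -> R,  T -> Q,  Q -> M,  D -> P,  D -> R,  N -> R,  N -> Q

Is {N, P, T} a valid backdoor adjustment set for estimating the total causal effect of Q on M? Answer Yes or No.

Backdoor paths from Q to M (paths whose first edge points into Q):
  P1: Q <- T -> D -> P -> R <- N -> M
  P2: Q <- T -> D -> R <- N -> M
  P3: Q <- T -> M
  P4: Q <- N -> M
  P5: Q <- N -> R <- D <- T -> M
  P6: Q <- N -> R <- P <- D <- T -> M
Condition 1 (no descendant of Q in the set): holds — descendants of Q are {M}; none are in {N, P, T}.
Condition 2 (every backdoor path blocked by {N, P, T}):
  P1: blocked at fork node T ∈ conditioning set.
  P2: blocked at fork node T ∈ conditioning set.
  P3: blocked at fork node T ∈ conditioning set.
  P4: blocked at fork node N ∈ conditioning set.
  P5: blocked at fork node N ∈ conditioning set.
  P6: blocked at fork node N ∈ conditioning set.
{N, P, T} satisfies the backdoor criterion.

Yes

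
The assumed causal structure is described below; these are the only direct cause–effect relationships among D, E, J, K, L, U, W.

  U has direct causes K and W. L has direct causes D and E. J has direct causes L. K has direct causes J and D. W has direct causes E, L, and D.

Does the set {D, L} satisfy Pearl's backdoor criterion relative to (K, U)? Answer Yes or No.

Yes

Backdoor paths from K to U (paths whose first edge points into K):
  P1: K <- D -> L <- E -> W -> U
  P2: K <- D -> L -> W -> U
  P3: K <- D -> W -> U
  P4: K <- J <- L <- E -> W -> U
  P5: K <- J <- L <- D -> W -> U
  P6: K <- J <- L -> W -> U
Condition 1 (no descendant of K in the set): holds — descendants of K are {U}; none are in {D, L}.
Condition 2 (every backdoor path blocked by {D, L}):
  P1: blocked at fork node D ∈ conditioning set.
  P2: blocked at fork node D ∈ conditioning set.
  P3: blocked at fork node D ∈ conditioning set.
  P4: blocked at chain node L ∈ conditioning set.
  P5: blocked at chain node L ∈ conditioning set.
  P6: blocked at fork node L ∈ conditioning set.
{D, L} satisfies the backdoor criterion.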